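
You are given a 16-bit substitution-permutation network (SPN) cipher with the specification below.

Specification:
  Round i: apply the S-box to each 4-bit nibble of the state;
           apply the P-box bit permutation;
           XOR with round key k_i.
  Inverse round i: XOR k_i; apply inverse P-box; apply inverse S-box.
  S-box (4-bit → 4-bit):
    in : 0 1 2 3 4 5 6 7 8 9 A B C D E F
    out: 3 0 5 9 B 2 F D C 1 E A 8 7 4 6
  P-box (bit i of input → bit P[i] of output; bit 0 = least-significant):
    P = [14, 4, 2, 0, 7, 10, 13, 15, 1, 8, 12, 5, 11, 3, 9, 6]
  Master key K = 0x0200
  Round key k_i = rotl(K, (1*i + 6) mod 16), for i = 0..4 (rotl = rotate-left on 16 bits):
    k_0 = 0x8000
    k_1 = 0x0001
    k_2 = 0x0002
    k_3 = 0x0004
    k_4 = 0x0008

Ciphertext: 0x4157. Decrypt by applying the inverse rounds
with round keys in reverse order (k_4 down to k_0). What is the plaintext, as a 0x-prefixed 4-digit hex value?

0xCAED

s_0 = ciphertext = 0x4157
s_1 = InvRound(s_0, k_4) = 0xB016
s_2 = InvRound(s_1, k_3) = 0x1285
s_3 = InvRound(s_2, k_2) = 0xE298
s_4 = InvRound(s_3, k_1) = 0xF174
s_5 = InvRound(s_4, k_0) = 0xCAED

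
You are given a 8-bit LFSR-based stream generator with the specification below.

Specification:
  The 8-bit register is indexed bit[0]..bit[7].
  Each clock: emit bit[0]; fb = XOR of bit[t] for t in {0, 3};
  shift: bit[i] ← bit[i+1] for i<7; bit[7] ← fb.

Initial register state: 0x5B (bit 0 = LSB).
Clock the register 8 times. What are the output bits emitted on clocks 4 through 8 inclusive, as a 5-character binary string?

reg_0 = 0x5B
clock 1: out=1, reg = 0x2D
clock 2: out=1, reg = 0x16
clock 3: out=0, reg = 0x0B
clock 4: out=1, reg = 0x05
clock 5: out=1, reg = 0x82
clock 6: out=0, reg = 0x41
clock 7: out=1, reg = 0xA0
clock 8: out=0, reg = 0x50

11010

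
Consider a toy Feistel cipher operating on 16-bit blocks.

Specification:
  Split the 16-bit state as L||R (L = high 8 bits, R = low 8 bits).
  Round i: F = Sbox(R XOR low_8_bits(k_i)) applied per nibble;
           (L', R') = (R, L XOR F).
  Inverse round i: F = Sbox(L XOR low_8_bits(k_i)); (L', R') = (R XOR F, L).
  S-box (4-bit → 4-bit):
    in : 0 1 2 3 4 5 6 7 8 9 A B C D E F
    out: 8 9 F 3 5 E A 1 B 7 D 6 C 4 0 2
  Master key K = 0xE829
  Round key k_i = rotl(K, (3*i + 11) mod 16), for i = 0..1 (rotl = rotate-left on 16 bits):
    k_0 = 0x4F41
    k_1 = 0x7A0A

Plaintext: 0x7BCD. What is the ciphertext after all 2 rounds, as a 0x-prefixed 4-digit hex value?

0xC709

s_0 = plaintext = 0x7BCD
s_1 = Round(s_0, k_0) = 0xCDC7
s_2 = Round(s_1, k_1) = 0xC709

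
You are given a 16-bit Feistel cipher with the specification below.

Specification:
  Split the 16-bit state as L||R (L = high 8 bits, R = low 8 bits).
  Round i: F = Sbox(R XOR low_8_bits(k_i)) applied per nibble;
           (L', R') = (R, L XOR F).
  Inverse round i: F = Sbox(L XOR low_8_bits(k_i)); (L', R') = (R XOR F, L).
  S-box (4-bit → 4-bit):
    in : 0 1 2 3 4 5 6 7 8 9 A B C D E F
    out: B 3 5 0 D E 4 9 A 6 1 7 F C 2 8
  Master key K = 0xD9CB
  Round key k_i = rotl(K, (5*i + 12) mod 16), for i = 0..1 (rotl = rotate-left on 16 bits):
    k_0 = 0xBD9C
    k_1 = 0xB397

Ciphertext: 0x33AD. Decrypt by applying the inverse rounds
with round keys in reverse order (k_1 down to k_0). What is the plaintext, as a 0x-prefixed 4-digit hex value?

s_0 = ciphertext = 0x33AD
s_1 = InvRound(s_0, k_1) = 0xB033
s_2 = InvRound(s_1, k_0) = 0x6CB0

0x6CB0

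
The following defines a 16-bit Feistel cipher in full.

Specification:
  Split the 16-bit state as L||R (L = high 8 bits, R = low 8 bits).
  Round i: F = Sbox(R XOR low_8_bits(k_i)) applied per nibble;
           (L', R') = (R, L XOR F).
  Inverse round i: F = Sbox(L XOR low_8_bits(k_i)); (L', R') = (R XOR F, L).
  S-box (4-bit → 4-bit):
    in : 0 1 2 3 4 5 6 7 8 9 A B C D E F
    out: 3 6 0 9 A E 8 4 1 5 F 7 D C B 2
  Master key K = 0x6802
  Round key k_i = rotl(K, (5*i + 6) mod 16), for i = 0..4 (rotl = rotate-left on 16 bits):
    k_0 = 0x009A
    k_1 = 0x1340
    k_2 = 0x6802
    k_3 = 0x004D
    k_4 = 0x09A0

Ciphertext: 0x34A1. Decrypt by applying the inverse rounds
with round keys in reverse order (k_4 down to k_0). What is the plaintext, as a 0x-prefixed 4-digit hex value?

0x2E2F

s_0 = ciphertext = 0x34A1
s_1 = InvRound(s_0, k_4) = 0xFB34
s_2 = InvRound(s_1, k_3) = 0x4CFB
s_3 = InvRound(s_2, k_2) = 0x504C
s_4 = InvRound(s_3, k_1) = 0x2F50
s_5 = InvRound(s_4, k_0) = 0x2E2F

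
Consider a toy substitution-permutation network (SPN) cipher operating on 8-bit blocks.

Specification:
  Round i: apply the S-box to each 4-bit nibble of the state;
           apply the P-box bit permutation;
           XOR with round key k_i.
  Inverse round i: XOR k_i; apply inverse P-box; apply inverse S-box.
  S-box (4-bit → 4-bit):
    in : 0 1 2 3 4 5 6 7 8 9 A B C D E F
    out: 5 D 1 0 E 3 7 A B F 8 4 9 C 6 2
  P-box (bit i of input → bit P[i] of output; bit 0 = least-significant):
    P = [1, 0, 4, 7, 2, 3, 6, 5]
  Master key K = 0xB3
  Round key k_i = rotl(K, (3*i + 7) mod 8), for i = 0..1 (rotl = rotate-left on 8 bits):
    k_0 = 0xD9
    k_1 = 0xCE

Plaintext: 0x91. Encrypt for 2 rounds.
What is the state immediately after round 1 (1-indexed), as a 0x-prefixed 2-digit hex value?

0x27

s_0 = plaintext = 0x91
s_1 = Round(s_0, k_0) = 0x27
s_2 = Round(s_1, k_1) = 0x4B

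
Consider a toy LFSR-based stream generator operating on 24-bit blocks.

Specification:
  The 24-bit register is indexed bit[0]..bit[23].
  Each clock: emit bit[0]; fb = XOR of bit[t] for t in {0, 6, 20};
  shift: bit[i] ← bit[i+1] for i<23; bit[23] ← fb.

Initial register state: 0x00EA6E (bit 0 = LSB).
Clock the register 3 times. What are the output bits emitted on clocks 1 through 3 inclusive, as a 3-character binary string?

reg_0 = 0x00EA6E
clock 1: out=0, reg = 0x807537
clock 2: out=1, reg = 0xC03A9B
clock 3: out=1, reg = 0xE01D4D

011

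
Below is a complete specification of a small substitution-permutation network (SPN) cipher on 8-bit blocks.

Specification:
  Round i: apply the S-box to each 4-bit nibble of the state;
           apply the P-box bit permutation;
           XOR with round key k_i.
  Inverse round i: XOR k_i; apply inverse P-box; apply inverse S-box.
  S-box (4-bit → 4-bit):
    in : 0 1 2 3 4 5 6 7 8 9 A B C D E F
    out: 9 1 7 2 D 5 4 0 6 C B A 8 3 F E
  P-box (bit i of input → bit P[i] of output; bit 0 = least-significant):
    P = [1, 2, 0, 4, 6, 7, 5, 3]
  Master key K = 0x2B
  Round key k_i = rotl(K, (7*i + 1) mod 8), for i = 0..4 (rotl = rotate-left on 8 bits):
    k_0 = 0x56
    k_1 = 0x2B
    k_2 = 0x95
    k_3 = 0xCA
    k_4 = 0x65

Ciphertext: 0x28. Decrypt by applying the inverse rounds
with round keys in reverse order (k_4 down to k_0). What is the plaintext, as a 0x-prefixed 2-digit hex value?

s_0 = ciphertext = 0x28
s_1 = InvRound(s_0, k_4) = 0x08
s_2 = InvRound(s_1, k_3) = 0xD1
s_3 = InvRound(s_2, k_2) = 0x13
s_4 = InvRound(s_3, k_1) = 0x9C
s_5 = InvRound(s_4, k_0) = 0xA1

0xA1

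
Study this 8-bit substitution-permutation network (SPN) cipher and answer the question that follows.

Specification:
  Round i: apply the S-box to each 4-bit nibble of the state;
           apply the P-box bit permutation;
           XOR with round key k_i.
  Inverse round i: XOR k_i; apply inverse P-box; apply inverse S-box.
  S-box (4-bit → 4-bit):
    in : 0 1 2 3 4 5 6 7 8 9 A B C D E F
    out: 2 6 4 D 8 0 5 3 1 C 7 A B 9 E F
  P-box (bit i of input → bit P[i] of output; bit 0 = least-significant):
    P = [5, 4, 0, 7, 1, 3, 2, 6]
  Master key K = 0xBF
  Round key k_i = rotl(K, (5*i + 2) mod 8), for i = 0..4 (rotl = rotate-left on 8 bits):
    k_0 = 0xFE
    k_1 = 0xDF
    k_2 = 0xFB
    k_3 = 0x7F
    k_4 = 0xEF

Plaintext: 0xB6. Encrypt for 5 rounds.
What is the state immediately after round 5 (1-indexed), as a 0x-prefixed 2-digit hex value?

s_0 = plaintext = 0xB6
s_1 = Round(s_0, k_0) = 0x97
s_2 = Round(s_1, k_1) = 0xAB
s_3 = Round(s_2, k_2) = 0x65
s_4 = Round(s_3, k_3) = 0x79
s_5 = Round(s_4, k_4) = 0x64

0x64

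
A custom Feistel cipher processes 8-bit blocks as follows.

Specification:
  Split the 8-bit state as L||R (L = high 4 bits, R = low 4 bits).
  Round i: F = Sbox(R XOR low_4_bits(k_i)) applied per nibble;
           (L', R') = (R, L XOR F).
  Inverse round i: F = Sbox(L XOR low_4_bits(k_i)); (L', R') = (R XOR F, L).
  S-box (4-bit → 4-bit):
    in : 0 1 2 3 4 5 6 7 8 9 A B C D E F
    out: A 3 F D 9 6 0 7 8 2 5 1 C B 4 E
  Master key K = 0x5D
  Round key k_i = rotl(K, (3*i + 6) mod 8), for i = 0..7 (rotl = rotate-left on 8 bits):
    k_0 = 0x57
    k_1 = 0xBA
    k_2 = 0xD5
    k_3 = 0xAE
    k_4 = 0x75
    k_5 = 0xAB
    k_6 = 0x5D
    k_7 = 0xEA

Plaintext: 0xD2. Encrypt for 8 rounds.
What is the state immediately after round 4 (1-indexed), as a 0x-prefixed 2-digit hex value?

s_0 = plaintext = 0xD2
s_1 = Round(s_0, k_0) = 0x2B
s_2 = Round(s_1, k_1) = 0xB1
s_3 = Round(s_2, k_2) = 0x12
s_4 = Round(s_3, k_3) = 0x2D
s_5 = Round(s_4, k_4) = 0xDA
s_6 = Round(s_5, k_5) = 0xAE
s_7 = Round(s_6, k_6) = 0xE7
s_8 = Round(s_7, k_7) = 0x75

0x2D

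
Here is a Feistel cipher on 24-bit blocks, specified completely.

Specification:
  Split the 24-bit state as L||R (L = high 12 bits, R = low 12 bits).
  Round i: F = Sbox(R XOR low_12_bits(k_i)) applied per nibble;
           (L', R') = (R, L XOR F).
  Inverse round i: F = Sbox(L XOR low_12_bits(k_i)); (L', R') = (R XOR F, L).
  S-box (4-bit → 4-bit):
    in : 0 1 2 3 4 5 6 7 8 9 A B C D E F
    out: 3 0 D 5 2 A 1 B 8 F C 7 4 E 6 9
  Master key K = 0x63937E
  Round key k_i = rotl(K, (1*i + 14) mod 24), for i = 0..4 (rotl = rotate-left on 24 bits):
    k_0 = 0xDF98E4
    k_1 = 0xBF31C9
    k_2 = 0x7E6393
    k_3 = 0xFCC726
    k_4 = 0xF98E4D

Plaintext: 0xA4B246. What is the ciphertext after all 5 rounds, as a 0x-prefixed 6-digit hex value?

s_0 = plaintext = 0xA4B246
s_1 = Round(s_0, k_0) = 0x246686
s_2 = Round(s_1, k_1) = 0x68696F
s_3 = Round(s_2, k_2) = 0x96FA12
s_4 = Round(s_3, k_3) = 0xA1273D
s_5 = Round(s_4, k_4) = 0x73D5A1

0x73D5A1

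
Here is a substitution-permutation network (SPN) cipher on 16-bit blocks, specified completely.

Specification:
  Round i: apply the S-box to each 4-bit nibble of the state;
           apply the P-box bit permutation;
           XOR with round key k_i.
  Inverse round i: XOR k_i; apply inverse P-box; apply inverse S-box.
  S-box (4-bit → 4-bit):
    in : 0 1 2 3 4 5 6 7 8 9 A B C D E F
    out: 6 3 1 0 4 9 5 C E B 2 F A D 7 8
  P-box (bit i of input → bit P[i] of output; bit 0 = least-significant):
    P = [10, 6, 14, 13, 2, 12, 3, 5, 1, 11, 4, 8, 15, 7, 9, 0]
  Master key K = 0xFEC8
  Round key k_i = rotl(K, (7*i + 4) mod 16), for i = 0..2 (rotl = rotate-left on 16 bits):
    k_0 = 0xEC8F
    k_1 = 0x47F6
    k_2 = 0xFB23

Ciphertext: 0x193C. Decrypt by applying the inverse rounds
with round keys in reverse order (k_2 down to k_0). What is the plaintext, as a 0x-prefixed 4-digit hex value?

0x4CB7

s_0 = ciphertext = 0x193C
s_1 = InvRound(s_0, k_2) = 0xD667
s_2 = InvRound(s_1, k_1) = 0x97A3
s_3 = InvRound(s_2, k_0) = 0x4CB7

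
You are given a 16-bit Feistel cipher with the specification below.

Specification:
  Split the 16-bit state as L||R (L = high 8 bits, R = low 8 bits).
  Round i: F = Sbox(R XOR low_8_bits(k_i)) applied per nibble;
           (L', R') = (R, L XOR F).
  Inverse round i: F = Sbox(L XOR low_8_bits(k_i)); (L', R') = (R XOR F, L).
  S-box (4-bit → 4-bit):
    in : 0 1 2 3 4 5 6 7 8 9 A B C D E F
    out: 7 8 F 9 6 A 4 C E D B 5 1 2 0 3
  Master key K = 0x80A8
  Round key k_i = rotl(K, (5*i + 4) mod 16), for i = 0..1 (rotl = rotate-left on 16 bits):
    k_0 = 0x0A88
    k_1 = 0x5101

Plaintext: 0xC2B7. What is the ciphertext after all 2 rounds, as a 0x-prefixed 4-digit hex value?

0x5110

s_0 = plaintext = 0xC2B7
s_1 = Round(s_0, k_0) = 0xB751
s_2 = Round(s_1, k_1) = 0x5110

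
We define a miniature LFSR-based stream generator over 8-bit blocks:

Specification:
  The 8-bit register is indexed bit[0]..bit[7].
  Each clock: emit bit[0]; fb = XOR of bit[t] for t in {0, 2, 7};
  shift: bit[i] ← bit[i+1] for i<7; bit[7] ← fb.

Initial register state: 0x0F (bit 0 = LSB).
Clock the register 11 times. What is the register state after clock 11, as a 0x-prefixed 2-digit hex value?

0x60

reg_0 = 0x0F
clock 1: out=1, reg = 0x07
clock 2: out=1, reg = 0x03
clock 3: out=1, reg = 0x81
clock 4: out=1, reg = 0x40
clock 5: out=0, reg = 0x20
clock 6: out=0, reg = 0x10
clock 7: out=0, reg = 0x08
clock 8: out=0, reg = 0x04
clock 9: out=0, reg = 0x82
clock 10: out=0, reg = 0xC1
clock 11: out=1, reg = 0x60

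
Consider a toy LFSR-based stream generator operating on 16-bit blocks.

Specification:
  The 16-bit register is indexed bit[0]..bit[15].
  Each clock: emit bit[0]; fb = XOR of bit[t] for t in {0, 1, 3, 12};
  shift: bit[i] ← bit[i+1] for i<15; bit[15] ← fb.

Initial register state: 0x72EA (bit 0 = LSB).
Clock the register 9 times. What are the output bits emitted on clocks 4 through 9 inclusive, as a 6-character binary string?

reg_0 = 0x72EA
clock 1: out=0, reg = 0xB975
clock 2: out=1, reg = 0x5CBA
clock 3: out=0, reg = 0xAE5D
clock 4: out=1, reg = 0x572E
clock 5: out=0, reg = 0xAB97
clock 6: out=1, reg = 0x55CB
clock 7: out=1, reg = 0x2AE5
clock 8: out=1, reg = 0x9572
clock 9: out=0, reg = 0x4AB9

101110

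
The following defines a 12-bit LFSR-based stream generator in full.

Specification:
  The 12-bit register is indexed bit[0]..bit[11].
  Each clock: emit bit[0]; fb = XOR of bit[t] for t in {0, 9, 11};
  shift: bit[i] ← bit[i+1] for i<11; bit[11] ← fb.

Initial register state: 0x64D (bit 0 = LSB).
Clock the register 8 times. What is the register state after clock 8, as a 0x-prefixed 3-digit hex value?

0x0A6

reg_0 = 0x64D
clock 1: out=1, reg = 0x326
clock 2: out=0, reg = 0x993
clock 3: out=1, reg = 0x4C9
clock 4: out=1, reg = 0xA64
clock 5: out=0, reg = 0x532
clock 6: out=0, reg = 0x299
clock 7: out=1, reg = 0x14C
clock 8: out=0, reg = 0x0A6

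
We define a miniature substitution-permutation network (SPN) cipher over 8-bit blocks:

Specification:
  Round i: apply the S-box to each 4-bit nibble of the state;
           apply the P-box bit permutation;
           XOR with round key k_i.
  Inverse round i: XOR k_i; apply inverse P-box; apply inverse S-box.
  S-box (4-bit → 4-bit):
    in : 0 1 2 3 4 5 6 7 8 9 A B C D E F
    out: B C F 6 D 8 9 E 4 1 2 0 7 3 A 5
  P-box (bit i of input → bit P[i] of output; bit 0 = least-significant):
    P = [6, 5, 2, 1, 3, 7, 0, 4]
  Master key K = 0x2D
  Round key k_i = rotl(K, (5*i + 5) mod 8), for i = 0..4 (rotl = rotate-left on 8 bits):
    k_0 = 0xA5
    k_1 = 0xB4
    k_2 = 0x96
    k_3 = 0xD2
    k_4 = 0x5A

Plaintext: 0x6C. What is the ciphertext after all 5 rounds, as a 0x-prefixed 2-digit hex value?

s_0 = plaintext = 0x6C
s_1 = Round(s_0, k_0) = 0xD9
s_2 = Round(s_1, k_1) = 0x7C
s_3 = Round(s_2, k_2) = 0x63
s_4 = Round(s_3, k_3) = 0xEE
s_5 = Round(s_4, k_4) = 0xE8

0xE8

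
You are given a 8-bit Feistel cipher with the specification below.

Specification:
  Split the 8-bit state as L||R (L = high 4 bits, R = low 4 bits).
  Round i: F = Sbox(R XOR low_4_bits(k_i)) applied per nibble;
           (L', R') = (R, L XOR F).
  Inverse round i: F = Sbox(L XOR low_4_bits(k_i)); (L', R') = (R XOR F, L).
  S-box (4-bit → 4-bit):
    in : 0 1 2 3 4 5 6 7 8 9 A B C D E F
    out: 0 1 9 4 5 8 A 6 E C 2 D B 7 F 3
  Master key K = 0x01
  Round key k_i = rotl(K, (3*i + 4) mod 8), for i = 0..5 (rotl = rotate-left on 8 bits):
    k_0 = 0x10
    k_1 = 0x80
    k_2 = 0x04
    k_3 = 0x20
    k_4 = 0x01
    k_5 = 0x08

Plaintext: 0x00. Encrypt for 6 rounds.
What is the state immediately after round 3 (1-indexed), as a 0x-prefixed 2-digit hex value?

s_0 = plaintext = 0x00
s_1 = Round(s_0, k_0) = 0x00
s_2 = Round(s_1, k_1) = 0x00
s_3 = Round(s_2, k_2) = 0x05
s_4 = Round(s_3, k_3) = 0x58
s_5 = Round(s_4, k_4) = 0x89
s_6 = Round(s_5, k_5) = 0x99

0x05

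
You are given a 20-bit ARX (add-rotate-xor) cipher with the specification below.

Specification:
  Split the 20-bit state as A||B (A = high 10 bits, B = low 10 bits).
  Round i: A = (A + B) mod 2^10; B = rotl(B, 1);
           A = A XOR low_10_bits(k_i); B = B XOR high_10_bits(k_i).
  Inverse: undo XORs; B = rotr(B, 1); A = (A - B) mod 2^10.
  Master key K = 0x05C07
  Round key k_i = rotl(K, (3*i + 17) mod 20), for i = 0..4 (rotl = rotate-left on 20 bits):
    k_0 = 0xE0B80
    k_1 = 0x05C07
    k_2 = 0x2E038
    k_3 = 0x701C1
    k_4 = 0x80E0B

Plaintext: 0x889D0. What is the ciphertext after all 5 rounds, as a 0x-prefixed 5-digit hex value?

0x4C9FB

s_0 = plaintext = 0x889D0
s_1 = Round(s_0, k_0) = 0x1C822
s_2 = Round(s_1, k_1) = 0x24C53
s_3 = Round(s_2, k_2) = 0x3781E
s_4 = Round(s_3, k_3) = 0x4F5FC
s_5 = Round(s_4, k_4) = 0x4C9FB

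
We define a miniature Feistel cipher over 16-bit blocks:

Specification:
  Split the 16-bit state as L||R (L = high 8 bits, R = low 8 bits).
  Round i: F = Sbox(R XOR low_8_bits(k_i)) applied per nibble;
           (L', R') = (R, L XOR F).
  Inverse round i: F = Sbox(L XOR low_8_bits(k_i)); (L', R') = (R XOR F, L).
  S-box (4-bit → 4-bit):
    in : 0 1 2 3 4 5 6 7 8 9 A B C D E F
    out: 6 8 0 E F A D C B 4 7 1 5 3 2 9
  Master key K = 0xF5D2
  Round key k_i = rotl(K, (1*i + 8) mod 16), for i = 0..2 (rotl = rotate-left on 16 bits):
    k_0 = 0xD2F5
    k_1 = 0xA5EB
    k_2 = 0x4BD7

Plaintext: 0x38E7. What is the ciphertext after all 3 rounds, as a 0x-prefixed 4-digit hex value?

0x49FA

s_0 = plaintext = 0x38E7
s_1 = Round(s_0, k_0) = 0xE7B8
s_2 = Round(s_1, k_1) = 0xB849
s_3 = Round(s_2, k_2) = 0x49FA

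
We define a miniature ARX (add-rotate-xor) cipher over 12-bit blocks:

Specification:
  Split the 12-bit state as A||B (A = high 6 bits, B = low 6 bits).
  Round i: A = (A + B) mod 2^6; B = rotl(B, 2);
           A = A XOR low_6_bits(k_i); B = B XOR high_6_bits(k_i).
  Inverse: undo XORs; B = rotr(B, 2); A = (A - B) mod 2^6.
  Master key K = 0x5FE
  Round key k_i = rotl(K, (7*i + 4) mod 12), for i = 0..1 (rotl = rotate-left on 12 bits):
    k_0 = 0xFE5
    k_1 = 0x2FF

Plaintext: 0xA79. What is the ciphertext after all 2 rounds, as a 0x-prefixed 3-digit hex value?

s_0 = plaintext = 0xA79
s_1 = Round(s_0, k_0) = 0x1D8
s_2 = Round(s_1, k_1) = 0x82A

0x82A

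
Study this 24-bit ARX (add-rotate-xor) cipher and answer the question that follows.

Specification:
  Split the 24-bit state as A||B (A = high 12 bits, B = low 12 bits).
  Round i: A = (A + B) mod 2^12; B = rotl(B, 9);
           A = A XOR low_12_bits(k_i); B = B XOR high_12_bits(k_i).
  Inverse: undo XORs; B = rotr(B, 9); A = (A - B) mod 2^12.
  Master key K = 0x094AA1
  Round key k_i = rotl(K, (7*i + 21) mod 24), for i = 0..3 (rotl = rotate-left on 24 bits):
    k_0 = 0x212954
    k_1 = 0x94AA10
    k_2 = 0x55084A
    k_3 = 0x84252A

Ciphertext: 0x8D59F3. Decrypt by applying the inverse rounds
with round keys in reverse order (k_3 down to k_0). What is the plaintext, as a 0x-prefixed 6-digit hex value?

s_0 = ciphertext = 0x8D59F3
s_1 = InvRound(s_0, k_3) = 0x077D88
s_2 = InvRound(s_1, k_2) = 0x1796C4
s_3 = InvRound(s_2, k_1) = 0xEF2C77
s_4 = InvRound(s_3, k_0) = 0x47732F

0x47732F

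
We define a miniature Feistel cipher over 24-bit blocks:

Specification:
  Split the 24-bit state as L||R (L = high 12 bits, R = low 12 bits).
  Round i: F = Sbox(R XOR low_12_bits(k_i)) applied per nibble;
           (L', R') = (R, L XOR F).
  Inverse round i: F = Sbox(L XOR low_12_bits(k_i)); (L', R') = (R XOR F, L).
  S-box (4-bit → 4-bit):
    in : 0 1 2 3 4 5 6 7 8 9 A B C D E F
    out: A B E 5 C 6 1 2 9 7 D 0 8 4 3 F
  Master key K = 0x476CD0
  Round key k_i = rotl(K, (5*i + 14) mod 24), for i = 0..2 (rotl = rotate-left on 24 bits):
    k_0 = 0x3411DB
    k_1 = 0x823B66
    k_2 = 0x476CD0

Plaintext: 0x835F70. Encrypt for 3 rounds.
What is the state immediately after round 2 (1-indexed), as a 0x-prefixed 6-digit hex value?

s_0 = plaintext = 0x835F70
s_1 = Round(s_0, k_0) = 0xF70BE5
s_2 = Round(s_1, k_1) = 0xBE55E5
s_3 = Round(s_2, k_2) = 0x5E5CB3

0xBE55E5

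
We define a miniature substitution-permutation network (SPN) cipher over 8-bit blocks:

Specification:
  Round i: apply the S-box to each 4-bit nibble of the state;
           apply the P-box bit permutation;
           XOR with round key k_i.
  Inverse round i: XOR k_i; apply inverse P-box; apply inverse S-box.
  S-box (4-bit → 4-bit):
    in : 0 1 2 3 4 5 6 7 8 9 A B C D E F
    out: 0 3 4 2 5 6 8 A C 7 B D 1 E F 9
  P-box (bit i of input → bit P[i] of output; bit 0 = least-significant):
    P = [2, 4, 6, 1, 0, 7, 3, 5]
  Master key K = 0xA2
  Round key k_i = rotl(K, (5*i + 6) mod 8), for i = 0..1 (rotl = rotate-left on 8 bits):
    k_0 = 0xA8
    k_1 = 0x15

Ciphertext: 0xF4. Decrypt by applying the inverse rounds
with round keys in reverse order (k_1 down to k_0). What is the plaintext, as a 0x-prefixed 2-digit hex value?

0x26

s_0 = ciphertext = 0xF4
s_1 = InvRound(s_0, k_1) = 0xA2
s_2 = InvRound(s_1, k_0) = 0x26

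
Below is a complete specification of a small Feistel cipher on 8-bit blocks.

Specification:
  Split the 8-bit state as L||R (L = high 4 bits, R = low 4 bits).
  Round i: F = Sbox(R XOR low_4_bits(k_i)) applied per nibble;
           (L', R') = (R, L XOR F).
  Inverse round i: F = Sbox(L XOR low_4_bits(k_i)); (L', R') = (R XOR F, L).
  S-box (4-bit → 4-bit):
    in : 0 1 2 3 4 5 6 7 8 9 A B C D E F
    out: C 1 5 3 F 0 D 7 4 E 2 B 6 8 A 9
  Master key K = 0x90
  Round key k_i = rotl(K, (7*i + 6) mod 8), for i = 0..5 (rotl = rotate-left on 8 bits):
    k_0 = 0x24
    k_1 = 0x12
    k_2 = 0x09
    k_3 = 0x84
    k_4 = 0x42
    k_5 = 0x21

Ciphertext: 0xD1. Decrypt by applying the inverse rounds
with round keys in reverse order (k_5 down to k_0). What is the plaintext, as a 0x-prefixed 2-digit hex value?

0xBA

s_0 = ciphertext = 0xD1
s_1 = InvRound(s_0, k_5) = 0x7D
s_2 = InvRound(s_1, k_4) = 0xD7
s_3 = InvRound(s_2, k_3) = 0x9D
s_4 = InvRound(s_3, k_2) = 0x19
s_5 = InvRound(s_4, k_1) = 0xA1
s_6 = InvRound(s_5, k_0) = 0xBA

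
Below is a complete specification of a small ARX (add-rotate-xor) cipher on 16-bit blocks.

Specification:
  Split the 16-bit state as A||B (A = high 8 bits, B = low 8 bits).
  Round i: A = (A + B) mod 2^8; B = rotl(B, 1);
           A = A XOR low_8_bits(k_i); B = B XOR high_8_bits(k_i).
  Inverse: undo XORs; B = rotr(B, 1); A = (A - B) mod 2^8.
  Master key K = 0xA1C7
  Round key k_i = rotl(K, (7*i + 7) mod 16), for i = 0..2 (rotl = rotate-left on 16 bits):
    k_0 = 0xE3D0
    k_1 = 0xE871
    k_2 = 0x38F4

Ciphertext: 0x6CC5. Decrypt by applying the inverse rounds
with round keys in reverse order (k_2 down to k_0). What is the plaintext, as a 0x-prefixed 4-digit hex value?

0xBC74

s_0 = ciphertext = 0x6CC5
s_1 = InvRound(s_0, k_2) = 0x9AFE
s_2 = InvRound(s_1, k_1) = 0xE00B
s_3 = InvRound(s_2, k_0) = 0xBC74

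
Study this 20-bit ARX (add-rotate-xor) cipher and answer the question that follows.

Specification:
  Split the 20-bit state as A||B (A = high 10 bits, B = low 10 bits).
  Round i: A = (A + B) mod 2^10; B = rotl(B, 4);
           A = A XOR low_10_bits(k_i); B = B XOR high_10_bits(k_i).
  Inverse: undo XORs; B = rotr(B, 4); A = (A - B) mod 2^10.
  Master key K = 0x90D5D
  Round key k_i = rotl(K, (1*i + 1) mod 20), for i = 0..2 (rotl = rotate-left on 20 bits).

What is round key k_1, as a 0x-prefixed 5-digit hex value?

0x43576

K = 0x90D5D
k_0 = rotl(K, (1*0+1) mod 20) = rotl(K, 1) = 0x21ABB
k_1 = rotl(K, (1*1+1) mod 20) = rotl(K, 2) = 0x43576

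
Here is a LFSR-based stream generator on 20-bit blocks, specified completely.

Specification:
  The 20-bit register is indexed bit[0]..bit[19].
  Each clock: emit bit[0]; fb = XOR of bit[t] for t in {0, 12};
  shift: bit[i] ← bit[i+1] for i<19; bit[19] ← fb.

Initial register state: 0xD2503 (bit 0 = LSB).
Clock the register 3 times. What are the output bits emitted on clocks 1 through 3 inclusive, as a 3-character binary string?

reg_0 = 0xD2503
clock 1: out=1, reg = 0xE9281
clock 2: out=1, reg = 0x74940
clock 3: out=0, reg = 0x3A4A0

110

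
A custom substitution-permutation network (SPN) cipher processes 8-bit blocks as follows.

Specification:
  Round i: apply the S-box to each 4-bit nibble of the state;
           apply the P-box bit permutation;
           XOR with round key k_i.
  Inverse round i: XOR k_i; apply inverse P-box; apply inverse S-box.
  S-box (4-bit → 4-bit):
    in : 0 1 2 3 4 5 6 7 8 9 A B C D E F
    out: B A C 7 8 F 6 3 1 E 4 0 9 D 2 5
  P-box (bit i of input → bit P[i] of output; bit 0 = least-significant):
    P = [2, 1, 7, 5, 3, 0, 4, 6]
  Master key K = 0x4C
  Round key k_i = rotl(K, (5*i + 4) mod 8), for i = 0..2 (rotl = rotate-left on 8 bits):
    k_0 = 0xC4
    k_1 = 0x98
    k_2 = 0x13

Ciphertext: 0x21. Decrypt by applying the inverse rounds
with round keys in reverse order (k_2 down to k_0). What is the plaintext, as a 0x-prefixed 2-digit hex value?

0x22

s_0 = ciphertext = 0x21
s_1 = InvRound(s_0, k_2) = 0xA1
s_2 = InvRound(s_1, k_1) = 0x34
s_3 = InvRound(s_2, k_0) = 0x22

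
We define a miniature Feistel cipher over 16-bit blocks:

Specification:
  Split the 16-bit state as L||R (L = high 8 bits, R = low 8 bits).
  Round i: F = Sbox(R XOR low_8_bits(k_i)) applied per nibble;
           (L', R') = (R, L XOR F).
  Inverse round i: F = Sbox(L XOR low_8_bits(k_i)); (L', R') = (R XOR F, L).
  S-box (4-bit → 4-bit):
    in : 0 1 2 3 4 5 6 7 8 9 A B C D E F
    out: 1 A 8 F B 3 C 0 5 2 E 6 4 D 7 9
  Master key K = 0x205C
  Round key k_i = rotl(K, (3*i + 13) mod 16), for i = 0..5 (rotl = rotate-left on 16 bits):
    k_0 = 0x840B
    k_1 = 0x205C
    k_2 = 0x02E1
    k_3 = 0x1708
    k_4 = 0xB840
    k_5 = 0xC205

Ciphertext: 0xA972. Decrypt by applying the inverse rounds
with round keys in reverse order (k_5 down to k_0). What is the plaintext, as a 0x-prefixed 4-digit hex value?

s_0 = ciphertext = 0xA972
s_1 = InvRound(s_0, k_5) = 0x96A9
s_2 = InvRound(s_1, k_4) = 0x7596
s_3 = InvRound(s_2, k_3) = 0x9B75
s_4 = InvRound(s_3, k_2) = 0x7B9B
s_5 = InvRound(s_4, k_1) = 0x1B7B
s_6 = InvRound(s_5, k_0) = 0xDA1B

0xDA1B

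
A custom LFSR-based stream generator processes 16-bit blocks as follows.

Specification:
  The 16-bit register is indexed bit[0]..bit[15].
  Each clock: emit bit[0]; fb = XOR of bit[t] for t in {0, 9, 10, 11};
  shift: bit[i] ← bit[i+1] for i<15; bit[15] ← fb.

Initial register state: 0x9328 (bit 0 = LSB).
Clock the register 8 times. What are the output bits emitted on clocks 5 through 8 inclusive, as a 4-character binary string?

reg_0 = 0x9328
clock 1: out=0, reg = 0xC994
clock 2: out=0, reg = 0xE4CA
clock 3: out=0, reg = 0xF265
clock 4: out=1, reg = 0x7932
clock 5: out=0, reg = 0xBC99
clock 6: out=1, reg = 0xDE4C
clock 7: out=0, reg = 0xEF26
clock 8: out=0, reg = 0xF793

0100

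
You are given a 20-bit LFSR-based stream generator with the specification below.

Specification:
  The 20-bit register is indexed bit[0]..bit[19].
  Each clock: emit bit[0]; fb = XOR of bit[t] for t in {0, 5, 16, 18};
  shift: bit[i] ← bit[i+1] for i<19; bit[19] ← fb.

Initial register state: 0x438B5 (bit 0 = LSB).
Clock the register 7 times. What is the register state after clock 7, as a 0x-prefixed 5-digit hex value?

reg_0 = 0x438B5
clock 1: out=1, reg = 0xA1C5A
clock 2: out=0, reg = 0x50E2D
clock 3: out=1, reg = 0x28716
clock 4: out=0, reg = 0x1438B
clock 5: out=1, reg = 0x0A1C5
clock 6: out=1, reg = 0x850E2
clock 7: out=0, reg = 0xC2871

0xC2871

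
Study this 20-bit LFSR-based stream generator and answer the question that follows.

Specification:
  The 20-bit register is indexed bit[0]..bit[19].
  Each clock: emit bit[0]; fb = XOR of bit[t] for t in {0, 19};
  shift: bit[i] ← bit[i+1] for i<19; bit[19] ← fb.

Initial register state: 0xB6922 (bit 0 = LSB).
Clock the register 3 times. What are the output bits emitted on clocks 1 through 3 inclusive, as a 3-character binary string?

reg_0 = 0xB6922
clock 1: out=0, reg = 0xDB491
clock 2: out=1, reg = 0x6DA48
clock 3: out=0, reg = 0x36D24

010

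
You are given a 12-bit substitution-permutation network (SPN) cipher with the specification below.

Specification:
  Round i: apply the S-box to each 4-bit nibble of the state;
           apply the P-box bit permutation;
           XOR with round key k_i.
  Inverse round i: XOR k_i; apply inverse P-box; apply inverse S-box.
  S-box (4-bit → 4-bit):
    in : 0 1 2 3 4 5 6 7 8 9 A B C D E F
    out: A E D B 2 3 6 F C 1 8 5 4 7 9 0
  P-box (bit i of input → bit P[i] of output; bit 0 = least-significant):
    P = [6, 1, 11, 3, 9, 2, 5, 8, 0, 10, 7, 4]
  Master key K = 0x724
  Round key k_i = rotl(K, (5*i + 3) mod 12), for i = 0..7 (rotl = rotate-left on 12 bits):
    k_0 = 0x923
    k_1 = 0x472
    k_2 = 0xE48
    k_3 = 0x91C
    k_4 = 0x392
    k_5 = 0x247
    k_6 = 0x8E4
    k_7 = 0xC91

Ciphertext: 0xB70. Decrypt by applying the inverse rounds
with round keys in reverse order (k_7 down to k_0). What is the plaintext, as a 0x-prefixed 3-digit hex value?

s_0 = ciphertext = 0xB70
s_1 = InvRound(s_0, k_7) = 0xD29
s_2 = InvRound(s_1, k_6) = 0xD0E
s_3 = InvRound(s_2, k_5) = 0x5E2
s_4 = InvRound(s_3, k_4) = 0x0B9
s_5 = InvRound(s_4, k_3) = 0xB1C
s_6 = InvRound(s_5, k_2) = 0x009
s_7 = InvRound(s_6, k_1) = 0x3C3
s_8 = InvRound(s_7, k_0) = 0xCBB

0xCBB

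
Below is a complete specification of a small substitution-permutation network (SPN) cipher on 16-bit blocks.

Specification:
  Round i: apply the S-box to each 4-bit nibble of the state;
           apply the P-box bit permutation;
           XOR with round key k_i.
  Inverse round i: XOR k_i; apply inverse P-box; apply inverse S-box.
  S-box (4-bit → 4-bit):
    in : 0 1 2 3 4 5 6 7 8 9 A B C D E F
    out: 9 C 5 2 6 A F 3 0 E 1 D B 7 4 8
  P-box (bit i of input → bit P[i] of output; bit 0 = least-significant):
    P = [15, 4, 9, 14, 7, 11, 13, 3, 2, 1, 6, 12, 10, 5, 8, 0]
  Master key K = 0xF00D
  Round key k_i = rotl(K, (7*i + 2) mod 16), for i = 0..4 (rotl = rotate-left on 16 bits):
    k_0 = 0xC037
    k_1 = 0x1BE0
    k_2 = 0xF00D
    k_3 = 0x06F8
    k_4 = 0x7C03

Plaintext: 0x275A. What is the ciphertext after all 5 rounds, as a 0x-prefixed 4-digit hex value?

0xFA3E

s_0 = plaintext = 0x275A
s_1 = Round(s_0, k_0) = 0x4D39
s_2 = Round(s_1, k_1) = 0x5096
s_3 = Round(s_2, k_2) = 0x0A30
s_4 = Round(s_3, k_3) = 0xCAFD
s_5 = Round(s_4, k_4) = 0xFA3E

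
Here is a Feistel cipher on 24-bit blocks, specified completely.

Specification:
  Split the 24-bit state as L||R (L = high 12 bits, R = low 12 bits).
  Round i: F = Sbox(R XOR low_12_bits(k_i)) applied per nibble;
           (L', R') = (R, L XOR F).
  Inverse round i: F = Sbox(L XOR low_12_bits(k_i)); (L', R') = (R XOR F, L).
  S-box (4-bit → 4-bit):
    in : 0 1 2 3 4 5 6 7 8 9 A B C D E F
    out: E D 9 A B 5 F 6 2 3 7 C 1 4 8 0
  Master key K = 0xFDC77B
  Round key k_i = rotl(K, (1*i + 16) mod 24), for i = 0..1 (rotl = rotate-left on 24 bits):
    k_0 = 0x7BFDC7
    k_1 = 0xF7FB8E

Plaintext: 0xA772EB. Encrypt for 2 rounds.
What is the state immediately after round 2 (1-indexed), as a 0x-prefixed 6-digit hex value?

s_0 = plaintext = 0xA772EB
s_1 = Round(s_0, k_0) = 0x2EBAE6
s_2 = Round(s_1, k_1) = 0xAE6F19

0xAE6F19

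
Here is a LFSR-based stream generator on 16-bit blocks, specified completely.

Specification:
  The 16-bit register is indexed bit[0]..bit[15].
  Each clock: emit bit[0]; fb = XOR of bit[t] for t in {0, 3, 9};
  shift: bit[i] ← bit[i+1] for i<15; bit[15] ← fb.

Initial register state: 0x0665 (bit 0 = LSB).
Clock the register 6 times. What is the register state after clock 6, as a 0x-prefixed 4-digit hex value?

0xA819

reg_0 = 0x0665
clock 1: out=1, reg = 0x0332
clock 2: out=0, reg = 0x8199
clock 3: out=1, reg = 0x40CC
clock 4: out=0, reg = 0xA066
clock 5: out=0, reg = 0x5033
clock 6: out=1, reg = 0xA819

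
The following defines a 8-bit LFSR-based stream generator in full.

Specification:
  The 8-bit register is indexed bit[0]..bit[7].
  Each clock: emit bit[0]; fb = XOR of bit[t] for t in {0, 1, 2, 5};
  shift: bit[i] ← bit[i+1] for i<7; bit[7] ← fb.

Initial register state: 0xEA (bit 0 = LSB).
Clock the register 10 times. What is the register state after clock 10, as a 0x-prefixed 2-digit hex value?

reg_0 = 0xEA
clock 1: out=0, reg = 0x75
clock 2: out=1, reg = 0xBA
clock 3: out=0, reg = 0x5D
clock 4: out=1, reg = 0x2E
clock 5: out=0, reg = 0x97
clock 6: out=1, reg = 0xCB
clock 7: out=1, reg = 0x65
clock 8: out=1, reg = 0xB2
clock 9: out=0, reg = 0x59
clock 10: out=1, reg = 0xAC

0xAC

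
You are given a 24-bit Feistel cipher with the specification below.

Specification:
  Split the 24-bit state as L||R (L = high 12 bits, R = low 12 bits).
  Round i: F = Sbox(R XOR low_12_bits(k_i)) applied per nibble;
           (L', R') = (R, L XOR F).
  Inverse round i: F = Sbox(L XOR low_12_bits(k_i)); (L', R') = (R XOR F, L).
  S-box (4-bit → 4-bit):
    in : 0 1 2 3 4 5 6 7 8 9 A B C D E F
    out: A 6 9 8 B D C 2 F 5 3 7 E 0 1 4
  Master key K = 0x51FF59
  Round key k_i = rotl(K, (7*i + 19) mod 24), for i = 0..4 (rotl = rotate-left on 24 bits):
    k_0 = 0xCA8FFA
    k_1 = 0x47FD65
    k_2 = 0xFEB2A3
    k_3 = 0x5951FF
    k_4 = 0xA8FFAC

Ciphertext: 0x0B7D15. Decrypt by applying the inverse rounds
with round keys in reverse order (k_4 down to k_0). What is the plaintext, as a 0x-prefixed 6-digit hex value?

0xE014E9

s_0 = ciphertext = 0x0B7D15
s_1 = InvRound(s_0, k_4) = 0x9720B7
s_2 = InvRound(s_1, k_3) = 0xF47972
s_3 = InvRound(s_2, k_2) = 0x969F47
s_4 = InvRound(s_3, k_1) = 0x4E9969
s_5 = InvRound(s_4, k_0) = 0xE014E9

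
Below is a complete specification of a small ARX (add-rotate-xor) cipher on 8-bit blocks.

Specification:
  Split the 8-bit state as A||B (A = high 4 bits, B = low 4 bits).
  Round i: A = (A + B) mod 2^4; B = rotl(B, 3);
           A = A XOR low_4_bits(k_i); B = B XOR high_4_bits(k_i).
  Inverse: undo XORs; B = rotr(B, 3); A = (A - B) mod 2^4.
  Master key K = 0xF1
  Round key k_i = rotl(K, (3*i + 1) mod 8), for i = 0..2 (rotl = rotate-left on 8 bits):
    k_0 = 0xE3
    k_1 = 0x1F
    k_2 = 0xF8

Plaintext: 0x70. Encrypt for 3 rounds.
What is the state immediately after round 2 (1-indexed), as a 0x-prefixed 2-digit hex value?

s_0 = plaintext = 0x70
s_1 = Round(s_0, k_0) = 0x4E
s_2 = Round(s_1, k_1) = 0xD6
s_3 = Round(s_2, k_2) = 0xBC

0xD6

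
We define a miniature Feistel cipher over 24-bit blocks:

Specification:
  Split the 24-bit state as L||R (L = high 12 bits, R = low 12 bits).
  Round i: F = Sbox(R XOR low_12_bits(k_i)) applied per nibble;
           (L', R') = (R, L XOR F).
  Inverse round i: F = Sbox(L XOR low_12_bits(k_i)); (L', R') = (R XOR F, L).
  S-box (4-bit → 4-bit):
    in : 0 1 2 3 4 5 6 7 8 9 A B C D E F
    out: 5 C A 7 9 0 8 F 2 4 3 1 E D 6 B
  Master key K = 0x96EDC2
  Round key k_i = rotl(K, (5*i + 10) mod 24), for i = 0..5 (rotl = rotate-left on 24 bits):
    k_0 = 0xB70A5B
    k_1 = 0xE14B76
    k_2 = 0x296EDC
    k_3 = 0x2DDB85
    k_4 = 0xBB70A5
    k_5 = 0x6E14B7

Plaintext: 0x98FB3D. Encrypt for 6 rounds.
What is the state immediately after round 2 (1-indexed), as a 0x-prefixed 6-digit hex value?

s_0 = plaintext = 0x98FB3D
s_1 = Round(s_0, k_0) = 0xB3D507
s_2 = Round(s_1, k_1) = 0x507DC1
s_3 = Round(s_2, k_2) = 0xDC12CA
s_4 = Round(s_3, k_3) = 0x2CA95A
s_5 = Round(s_4, k_4) = 0x95A671
s_6 = Round(s_5, k_5) = 0x6713B2

0x507DC1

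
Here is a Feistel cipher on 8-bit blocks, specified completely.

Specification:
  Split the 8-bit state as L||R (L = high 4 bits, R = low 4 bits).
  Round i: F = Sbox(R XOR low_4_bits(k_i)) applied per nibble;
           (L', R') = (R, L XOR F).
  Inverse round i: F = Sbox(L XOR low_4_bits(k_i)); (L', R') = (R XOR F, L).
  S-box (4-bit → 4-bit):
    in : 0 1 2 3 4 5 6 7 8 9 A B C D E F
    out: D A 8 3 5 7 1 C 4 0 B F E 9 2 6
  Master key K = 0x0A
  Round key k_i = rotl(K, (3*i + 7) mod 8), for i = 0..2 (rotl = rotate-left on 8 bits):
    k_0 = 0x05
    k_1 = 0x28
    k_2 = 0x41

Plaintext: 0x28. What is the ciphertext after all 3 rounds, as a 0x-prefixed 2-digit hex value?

s_0 = plaintext = 0x28
s_1 = Round(s_0, k_0) = 0x8B
s_2 = Round(s_1, k_1) = 0xBB
s_3 = Round(s_2, k_2) = 0xB0

0xB0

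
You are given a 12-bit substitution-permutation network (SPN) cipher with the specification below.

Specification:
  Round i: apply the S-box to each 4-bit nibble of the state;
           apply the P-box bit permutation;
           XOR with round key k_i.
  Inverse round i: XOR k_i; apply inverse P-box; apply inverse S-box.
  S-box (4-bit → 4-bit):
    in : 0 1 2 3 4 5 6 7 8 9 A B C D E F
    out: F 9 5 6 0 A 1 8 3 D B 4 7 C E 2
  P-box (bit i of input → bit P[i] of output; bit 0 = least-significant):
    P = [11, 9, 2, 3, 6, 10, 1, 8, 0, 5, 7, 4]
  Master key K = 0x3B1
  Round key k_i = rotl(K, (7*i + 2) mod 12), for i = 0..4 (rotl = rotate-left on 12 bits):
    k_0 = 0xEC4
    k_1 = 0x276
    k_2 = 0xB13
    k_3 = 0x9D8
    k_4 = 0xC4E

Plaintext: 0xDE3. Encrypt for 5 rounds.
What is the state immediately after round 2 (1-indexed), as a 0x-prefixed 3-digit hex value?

s_0 = plaintext = 0xDE3
s_1 = Round(s_0, k_0) = 0x952
s_2 = Round(s_1, k_1) = 0xFE3
s_3 = Round(s_2, k_2) = 0xC35
s_4 = Round(s_3, k_3) = 0xF73
s_5 = Round(s_4, k_4) = 0xF6A

0xFE3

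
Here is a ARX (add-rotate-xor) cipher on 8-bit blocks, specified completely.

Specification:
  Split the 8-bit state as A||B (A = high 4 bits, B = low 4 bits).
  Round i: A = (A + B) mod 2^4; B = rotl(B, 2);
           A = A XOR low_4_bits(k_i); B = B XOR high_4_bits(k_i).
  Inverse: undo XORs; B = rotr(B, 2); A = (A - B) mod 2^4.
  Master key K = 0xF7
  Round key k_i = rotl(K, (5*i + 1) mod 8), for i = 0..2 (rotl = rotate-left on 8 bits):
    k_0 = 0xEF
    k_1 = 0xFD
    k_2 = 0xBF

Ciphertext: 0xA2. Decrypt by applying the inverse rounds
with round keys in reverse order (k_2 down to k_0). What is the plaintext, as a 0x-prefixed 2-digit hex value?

s_0 = ciphertext = 0xA2
s_1 = InvRound(s_0, k_2) = 0xF6
s_2 = InvRound(s_1, k_1) = 0xC6
s_3 = InvRound(s_2, k_0) = 0x12

0x12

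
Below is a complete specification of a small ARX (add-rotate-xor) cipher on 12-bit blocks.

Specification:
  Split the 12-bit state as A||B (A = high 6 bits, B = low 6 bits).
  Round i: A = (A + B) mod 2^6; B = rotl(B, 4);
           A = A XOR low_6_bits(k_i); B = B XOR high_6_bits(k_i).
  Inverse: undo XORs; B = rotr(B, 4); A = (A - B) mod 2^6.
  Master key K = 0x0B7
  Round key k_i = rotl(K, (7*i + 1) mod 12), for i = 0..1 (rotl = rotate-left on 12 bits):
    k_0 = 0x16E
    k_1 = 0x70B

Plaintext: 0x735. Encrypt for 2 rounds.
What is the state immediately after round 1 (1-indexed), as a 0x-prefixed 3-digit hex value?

s_0 = plaintext = 0x735
s_1 = Round(s_0, k_0) = 0xFD8
s_2 = Round(s_1, k_1) = 0x71A

0xFD8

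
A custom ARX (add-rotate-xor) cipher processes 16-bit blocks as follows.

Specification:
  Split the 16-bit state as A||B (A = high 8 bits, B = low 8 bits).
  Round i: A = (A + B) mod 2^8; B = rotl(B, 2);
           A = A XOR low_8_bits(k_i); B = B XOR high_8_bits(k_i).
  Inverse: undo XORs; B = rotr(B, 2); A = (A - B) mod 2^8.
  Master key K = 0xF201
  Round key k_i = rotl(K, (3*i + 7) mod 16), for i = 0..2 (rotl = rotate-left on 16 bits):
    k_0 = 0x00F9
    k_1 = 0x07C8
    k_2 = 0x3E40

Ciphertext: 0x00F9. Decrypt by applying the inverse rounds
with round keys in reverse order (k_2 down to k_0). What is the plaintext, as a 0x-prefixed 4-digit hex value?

0xC46F

s_0 = ciphertext = 0x00F9
s_1 = InvRound(s_0, k_2) = 0x4FF1
s_2 = InvRound(s_1, k_1) = 0xCABD
s_3 = InvRound(s_2, k_0) = 0xC46F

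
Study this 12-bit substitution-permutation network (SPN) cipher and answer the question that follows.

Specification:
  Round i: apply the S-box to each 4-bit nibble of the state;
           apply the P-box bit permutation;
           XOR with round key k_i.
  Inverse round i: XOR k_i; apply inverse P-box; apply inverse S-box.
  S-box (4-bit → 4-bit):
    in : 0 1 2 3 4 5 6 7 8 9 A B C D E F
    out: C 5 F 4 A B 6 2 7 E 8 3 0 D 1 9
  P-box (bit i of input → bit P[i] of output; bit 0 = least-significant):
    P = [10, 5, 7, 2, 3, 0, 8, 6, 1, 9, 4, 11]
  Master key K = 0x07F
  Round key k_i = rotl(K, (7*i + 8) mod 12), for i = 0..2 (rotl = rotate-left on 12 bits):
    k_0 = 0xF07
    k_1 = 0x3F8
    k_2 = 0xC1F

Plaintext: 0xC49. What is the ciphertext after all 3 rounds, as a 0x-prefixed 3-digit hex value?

0x4F4

s_0 = plaintext = 0xC49
s_1 = Round(s_0, k_0) = 0xFE2
s_2 = Round(s_1, k_1) = 0xF56
s_3 = Round(s_2, k_2) = 0x4F4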